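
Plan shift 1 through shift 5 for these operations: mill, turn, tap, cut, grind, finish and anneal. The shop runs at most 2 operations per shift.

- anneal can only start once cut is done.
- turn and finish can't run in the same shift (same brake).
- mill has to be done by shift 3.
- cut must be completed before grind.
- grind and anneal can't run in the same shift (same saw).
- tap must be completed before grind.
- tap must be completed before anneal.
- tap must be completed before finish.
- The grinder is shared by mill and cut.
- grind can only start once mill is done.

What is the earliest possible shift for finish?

shift 2

Precedence pushes finish to at least shift 2.
finish at shift 2 is achievable: finish=shift 2, anneal=shift 4, mill=shift 1, tap=shift 1, grind=shift 3, cut=shift 2, turn=shift 3.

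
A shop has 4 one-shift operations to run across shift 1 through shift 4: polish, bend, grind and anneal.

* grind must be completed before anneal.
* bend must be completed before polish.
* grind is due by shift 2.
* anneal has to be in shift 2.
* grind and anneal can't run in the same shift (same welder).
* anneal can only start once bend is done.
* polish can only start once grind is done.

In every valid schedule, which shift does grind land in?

grind's window is shift 1–shift 2.
anneal is fixed at shift 2, and grind can't share a shift with anneal.
So grind must be shift 1.

shift 1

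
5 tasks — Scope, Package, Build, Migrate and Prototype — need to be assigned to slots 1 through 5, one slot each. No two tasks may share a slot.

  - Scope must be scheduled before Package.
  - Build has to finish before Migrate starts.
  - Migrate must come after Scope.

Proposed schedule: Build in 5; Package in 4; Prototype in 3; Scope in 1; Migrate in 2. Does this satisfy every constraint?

No. Build has to finish before Migrate starts is not satisfied.

Migrate must come after Scope — holds.
No two tasks may share a slot — holds.
Build has to finish before Migrate starts — violated.
Scope must be scheduled before Package — holds.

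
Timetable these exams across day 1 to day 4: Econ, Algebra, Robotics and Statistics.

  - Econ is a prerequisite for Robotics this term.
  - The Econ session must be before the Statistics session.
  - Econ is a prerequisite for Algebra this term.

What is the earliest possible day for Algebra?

Precedence pushes Algebra to at least day 2.
Algebra at day 2 is achievable: Econ=day 1; Algebra=day 2; Robotics=day 2; Statistics=day 2.

day 2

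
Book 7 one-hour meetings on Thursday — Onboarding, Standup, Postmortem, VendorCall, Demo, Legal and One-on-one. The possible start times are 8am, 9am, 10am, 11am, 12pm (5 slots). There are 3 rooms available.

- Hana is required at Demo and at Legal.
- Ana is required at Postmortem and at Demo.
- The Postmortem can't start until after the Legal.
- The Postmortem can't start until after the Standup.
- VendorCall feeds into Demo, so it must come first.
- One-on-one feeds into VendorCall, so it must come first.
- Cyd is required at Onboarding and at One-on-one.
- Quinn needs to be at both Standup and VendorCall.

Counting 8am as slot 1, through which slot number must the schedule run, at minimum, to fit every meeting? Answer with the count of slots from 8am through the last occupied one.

The precedence chain requires at least 3 distinct slots.
With at most 3 per slot and 7 meetings, at least 3 slots are needed.
3 works (last occupied slot: 10am): for example Standup=8am, Demo=10am, One-on-one=8am, Onboarding=9am, VendorCall=9am, Postmortem=9am, Legal=8am.

3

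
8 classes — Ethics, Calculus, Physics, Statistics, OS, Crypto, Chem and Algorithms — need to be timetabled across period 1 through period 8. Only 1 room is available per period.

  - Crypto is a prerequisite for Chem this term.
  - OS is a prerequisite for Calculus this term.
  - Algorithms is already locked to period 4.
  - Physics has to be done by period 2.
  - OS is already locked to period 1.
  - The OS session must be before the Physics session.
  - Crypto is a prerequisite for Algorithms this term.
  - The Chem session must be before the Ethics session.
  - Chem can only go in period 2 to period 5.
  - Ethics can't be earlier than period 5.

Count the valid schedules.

6

Splitting on Ethics: it can be period 6 (2), period 7 (2), period 8 (2). Listing each branch's schedules as (Calculus, Physics, Statistics, OS, Crypto, Chem, Algorithms) by period number:
Ethics=period 6: (7,2,8,1,3,5,4) (8,2,7,1,3,5,4) — 2.
Ethics=period 7: (6,2,8,1,3,5,4) (8,2,6,1,3,5,4) — 2.
Ethics=period 8: (6,2,7,1,3,5,4) (7,2,6,1,3,5,4) — 2.
Summing: 2 + 2 + 2 = 6.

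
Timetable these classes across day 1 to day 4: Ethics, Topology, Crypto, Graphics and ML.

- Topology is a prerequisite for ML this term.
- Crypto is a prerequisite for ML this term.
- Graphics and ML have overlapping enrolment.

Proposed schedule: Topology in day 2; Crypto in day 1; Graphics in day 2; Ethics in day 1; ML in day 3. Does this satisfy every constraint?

Valid

Topology is a prerequisite for ML this term — holds.
Crypto is a prerequisite for ML this term — holds.
Graphics and ML have overlapping enrolment — holds.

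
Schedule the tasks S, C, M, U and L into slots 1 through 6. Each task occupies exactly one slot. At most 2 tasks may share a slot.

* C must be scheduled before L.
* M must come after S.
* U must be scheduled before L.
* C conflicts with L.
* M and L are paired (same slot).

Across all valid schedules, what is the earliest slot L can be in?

3

Precedence pushes L to at least 2.
L at 3 is achievable: C in 1, L in 3, U in 2, M in 3, S in 1.
Nothing earlier works — the conflict and capacity constraints rule out every slot before 3.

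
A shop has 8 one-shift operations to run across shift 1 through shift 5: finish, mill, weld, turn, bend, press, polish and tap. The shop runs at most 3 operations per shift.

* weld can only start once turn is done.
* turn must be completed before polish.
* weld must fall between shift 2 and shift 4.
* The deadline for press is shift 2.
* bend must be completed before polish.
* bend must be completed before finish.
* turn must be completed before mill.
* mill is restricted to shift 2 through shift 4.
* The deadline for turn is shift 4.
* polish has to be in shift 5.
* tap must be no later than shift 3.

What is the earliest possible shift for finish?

shift 2

Precedence pushes finish to at least shift 2.
finish at shift 2 is achievable: press in shift 1; tap in shift 3; bend in shift 1; mill in shift 2; finish in shift 2; turn in shift 1; polish in shift 5; weld in shift 2.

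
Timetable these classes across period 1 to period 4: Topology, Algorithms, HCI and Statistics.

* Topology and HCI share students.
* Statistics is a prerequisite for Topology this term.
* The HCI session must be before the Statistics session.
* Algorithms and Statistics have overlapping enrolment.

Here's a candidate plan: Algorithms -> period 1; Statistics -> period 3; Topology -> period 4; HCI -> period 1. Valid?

Topology and HCI share students — holds.
Statistics is a prerequisite for Topology this term — holds.
The HCI session must be before the Statistics session — holds.
Algorithms and Statistics have overlapping enrolment — holds.

Yes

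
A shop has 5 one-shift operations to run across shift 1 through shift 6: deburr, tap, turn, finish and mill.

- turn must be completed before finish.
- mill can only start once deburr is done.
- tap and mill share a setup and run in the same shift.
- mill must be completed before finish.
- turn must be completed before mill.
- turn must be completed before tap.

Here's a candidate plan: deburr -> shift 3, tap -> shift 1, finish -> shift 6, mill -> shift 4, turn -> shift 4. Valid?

No — it violates: turn must be completed before tap

mill can only start once deburr is done — holds.
mill must be completed before finish — holds.
turn must be completed before tap — violated.
tap and mill share a setup and run in the same shift — violated.
turn must be completed before finish — holds.
turn must be completed before mill — violated.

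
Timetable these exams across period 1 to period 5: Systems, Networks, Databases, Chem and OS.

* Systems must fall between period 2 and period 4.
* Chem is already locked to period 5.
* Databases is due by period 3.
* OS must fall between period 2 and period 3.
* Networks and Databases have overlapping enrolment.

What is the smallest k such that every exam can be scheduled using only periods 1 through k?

Chem can't be placed before period 5, so the schedule must run through at least period 5.
5 works (last occupied period: period 5): for example Chem=period 5, OS=period 2, Networks=period 2, Systems=period 2, Databases=period 1.

5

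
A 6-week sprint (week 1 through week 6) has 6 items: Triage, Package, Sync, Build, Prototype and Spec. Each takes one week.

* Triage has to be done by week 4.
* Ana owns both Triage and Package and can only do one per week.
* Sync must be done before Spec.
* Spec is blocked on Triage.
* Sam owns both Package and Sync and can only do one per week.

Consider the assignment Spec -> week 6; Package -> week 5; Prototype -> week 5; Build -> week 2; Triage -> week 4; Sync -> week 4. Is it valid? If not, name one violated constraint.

Yes

Triage has to be done by week 4 — holds.
Sam owns both Package and Sync and can only do one per week — holds.
Ana owns both Triage and Package and can only do one per week — holds.
Sync must be done before Spec — holds.
Spec is blocked on Triage — holds.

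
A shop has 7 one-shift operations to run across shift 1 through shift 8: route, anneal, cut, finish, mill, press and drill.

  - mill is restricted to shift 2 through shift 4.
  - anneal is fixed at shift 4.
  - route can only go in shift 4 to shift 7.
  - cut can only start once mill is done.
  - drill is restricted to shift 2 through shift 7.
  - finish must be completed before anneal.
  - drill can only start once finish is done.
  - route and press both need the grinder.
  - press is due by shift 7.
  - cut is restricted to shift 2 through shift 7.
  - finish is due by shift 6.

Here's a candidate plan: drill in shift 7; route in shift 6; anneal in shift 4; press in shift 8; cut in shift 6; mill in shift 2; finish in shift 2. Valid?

mill is restricted to shift 2 through shift 4 — holds.
route can only go in shift 4 to shift 7 — holds.
drill is restricted to shift 2 through shift 7 — holds.
cut is restricted to shift 2 through shift 7 — holds.
anneal is fixed at shift 4 — holds.
cut can only start once mill is done — holds.
drill can only start once finish is done — holds.
finish must be completed before anneal — holds.
finish is due by shift 6 — holds.
route and press both need the grinder — holds.
press is due by shift 7 — violated.

Invalid. press is due by shift 7.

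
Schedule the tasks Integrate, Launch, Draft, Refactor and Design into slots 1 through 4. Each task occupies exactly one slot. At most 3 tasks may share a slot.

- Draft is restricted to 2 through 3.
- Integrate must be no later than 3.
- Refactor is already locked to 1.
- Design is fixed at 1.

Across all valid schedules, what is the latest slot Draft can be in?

Draft is available from 2; Draft's own window allows nothing later than 3.
Draft at 3 is achievable: Refactor -> 1, Integrate -> 1, Launch -> 2, Draft -> 3, Design -> 1.

3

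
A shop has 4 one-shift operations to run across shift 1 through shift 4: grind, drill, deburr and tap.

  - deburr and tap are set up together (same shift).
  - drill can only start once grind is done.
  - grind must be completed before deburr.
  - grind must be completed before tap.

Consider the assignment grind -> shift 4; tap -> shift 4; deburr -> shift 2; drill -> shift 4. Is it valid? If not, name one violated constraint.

Invalid. grind must be completed before deburr.

grind must be completed before tap — violated.
drill can only start once grind is done — violated.
grind must be completed before deburr — violated.
deburr and tap are set up together (same shift) — violated.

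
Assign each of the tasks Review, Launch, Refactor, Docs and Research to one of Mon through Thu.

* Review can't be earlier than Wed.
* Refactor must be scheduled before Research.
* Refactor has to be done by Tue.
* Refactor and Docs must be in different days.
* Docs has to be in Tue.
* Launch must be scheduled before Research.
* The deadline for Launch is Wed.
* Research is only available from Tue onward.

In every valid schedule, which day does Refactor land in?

Refactor's window is Mon–Tue.
Docs is fixed at Tue, and Refactor can't share a day with Docs.
So Refactor must be Mon.

Mon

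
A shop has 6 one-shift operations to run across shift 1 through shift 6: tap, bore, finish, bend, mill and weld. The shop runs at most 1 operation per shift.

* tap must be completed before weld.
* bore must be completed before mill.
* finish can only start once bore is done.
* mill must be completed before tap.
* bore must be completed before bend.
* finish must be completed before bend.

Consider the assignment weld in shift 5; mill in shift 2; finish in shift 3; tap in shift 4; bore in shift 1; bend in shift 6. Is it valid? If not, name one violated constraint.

The shop runs at most 1 operation per shift — holds.
mill must be completed before tap — holds.
finish must be completed before bend — holds.
tap must be completed before weld — holds.
bore must be completed before mill — holds.
bore must be completed before bend — holds.
finish can only start once bore is done — holds.

Yes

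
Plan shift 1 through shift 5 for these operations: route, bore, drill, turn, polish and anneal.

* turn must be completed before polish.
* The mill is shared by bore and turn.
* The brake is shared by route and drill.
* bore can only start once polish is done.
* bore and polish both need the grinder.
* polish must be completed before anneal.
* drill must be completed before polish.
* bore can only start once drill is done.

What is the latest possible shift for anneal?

Precedence pushes anneal to at least shift 3.
anneal at shift 5 is achievable: anneal -> shift 5; route -> shift 2; polish -> shift 2; turn -> shift 1; drill -> shift 1; bore -> shift 3.

shift 5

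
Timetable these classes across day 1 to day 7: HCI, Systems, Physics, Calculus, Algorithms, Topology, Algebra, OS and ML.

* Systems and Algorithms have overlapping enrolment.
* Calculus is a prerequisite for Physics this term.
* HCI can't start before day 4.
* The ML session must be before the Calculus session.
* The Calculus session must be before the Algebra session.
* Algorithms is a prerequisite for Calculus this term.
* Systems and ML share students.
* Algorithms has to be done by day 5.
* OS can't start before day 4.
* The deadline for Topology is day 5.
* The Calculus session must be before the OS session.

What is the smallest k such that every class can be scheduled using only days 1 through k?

4

The precedence chain requires at least 3 distinct days.
HCI can't be placed before day 4, so the schedule must run through at least day 4.
4 works (last occupied day: day 4): for example HCI -> day 4, Algorithms -> day 1, OS -> day 4, Topology -> day 1, ML -> day 1, Systems -> day 2, Physics -> day 3, Calculus -> day 2, Algebra -> day 3.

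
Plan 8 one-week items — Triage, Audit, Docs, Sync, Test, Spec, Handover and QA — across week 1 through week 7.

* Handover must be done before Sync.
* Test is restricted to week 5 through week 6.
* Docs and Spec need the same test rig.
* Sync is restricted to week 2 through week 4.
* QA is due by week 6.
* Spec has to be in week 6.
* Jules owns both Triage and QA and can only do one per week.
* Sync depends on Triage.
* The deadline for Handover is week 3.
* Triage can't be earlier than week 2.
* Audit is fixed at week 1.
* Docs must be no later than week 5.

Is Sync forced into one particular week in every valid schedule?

No

Sync can be week 3 (e.g. Spec -> week 6; QA -> week 1; Triage -> week 2; Sync -> week 3; Test -> week 5; Docs -> week 1; Handover -> week 1; Audit -> week 1) or week 4 (e.g. Test in week 5; Sync in week 4; Triage in week 2; Spec in week 6; Docs in week 1; Handover in week 1; QA in week 1; Audit in week 1).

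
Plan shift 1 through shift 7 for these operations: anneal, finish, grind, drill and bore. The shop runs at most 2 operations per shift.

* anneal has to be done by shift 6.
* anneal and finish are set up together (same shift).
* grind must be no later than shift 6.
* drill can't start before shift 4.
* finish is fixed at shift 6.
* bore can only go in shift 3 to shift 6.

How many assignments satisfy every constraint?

43

Splitting on grind: it can be shift 1 (9), shift 2 (9), shift 3 (9), shift 4 (8), shift 5 (8). Listing each branch's schedules as (anneal, finish, drill, bore) by shift number:
grind=shift 1: (6,6,4,3) (6,6,4,4) (6,6,4,5) (6,6,5,3) (6,6,5,4) (6,6,5,5) (6,6,7,3) (6,6,7,4) (6,6,7,5) — 9.
grind=shift 2: (6,6,4,3) (6,6,4,4) (6,6,4,5) (6,6,5,3) (6,6,5,4) (6,6,5,5) (6,6,7,3) (6,6,7,4) (6,6,7,5) — 9.
grind=shift 3: (6,6,4,3) (6,6,4,4) (6,6,4,5) (6,6,5,3) (6,6,5,4) (6,6,5,5) (6,6,7,3) (6,6,7,4) (6,6,7,5) — 9.
grind=shift 4: (6,6,4,3) (6,6,4,5) (6,6,5,3) (6,6,5,4) (6,6,5,5) (6,6,7,3) (6,6,7,4) (6,6,7,5) — 8.
grind=shift 5: (6,6,4,3) (6,6,4,4) (6,6,4,5) (6,6,5,3) (6,6,5,4) (6,6,7,3) (6,6,7,4) (6,6,7,5) — 8.
Summing: 9 + 9 + 9 + 8 + 8 = 43.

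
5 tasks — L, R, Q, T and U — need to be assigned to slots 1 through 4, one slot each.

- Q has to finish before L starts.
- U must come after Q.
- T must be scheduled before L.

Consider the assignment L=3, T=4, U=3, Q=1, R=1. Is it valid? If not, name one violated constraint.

Invalid. T must be scheduled before L.

T must be scheduled before L — violated.
Q has to finish before L starts — holds.
U must come after Q — holds.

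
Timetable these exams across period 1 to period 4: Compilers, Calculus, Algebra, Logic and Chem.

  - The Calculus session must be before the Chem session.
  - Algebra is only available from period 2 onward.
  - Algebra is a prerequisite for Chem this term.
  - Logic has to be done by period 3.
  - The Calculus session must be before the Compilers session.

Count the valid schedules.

51

Splitting on Compilers: it can be period 2 (9), period 3 (18), period 4 (24). Listing each branch's schedules as (Calculus, Algebra, Logic, Chem) by period number:
Compilers=period 2: (1,2,1,3) (1,2,1,4) (1,2,2,3) (1,2,2,4) (1,2,3,3) (1,2,3,4) (1,3,1,4) (1,3,2,4) (1,3,3,4) — 9.
Compilers=period 3: (1,2,1,3) (1,2,1,4) (1,2,2,3) (1,2,2,4) (1,2,3,3) (1,2,3,4) (1,3,1,4) (1,3,2,4) (1,3,3,4) (2,2,1,3) (2,2,1,4) (2,2,2,3) (2,2,2,4) (2,2,3,3) (2,2,3,4) (2,3,1,4) (2,3,2,4) (2,3,3,4) — 18.
Compilers=period 4: (1,2,1,3) (1,2,1,4) (1,2,2,3) (1,2,2,4) (1,2,3,3) (1,2,3,4) (1,3,1,4) (1,3,2,4) (1,3,3,4) (2,2,1,3) (2,2,1,4) (2,2,2,3) (2,2,2,4) (2,2,3,3) (2,2,3,4) (2,3,1,4) (2,3,2,4) (2,3,3,4) (3,2,1,4) (3,2,2,4) (3,2,3,4) (3,3,1,4) (3,3,2,4) (3,3,3,4) — 24.
Summing: 9 + 18 + 24 = 51.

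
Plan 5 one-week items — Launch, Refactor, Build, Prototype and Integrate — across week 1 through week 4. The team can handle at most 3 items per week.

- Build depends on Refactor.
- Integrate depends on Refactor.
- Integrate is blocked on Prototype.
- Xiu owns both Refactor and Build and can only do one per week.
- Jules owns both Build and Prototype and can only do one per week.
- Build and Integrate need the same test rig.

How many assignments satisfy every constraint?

Splitting on Launch: it can be week 1 (13), week 2 (13), week 3 (13), week 4 (13). Listing each branch's schedules as (Refactor, Build, Prototype, Integrate) by week number:
Launch=week 1: (1,2,1,3) (1,2,1,4) (1,2,3,4) (1,3,1,2) (1,3,1,4) (1,3,2,4) (1,4,1,2) (1,4,1,3) (1,4,2,3) (2,3,1,4) (2,3,2,4) (2,4,1,3) (2,4,2,3) — 13.
Launch=week 2: (1,2,1,3) (1,2,1,4) (1,2,3,4) (1,3,1,2) (1,3,1,4) (1,3,2,4) (1,4,1,2) (1,4,1,3) (1,4,2,3) (2,3,1,4) (2,3,2,4) (2,4,1,3) (2,4,2,3) — 13.
Launch=week 3: (1,2,1,3) (1,2,1,4) (1,2,3,4) (1,3,1,2) (1,3,1,4) (1,3,2,4) (1,4,1,2) (1,4,1,3) (1,4,2,3) (2,3,1,4) (2,3,2,4) (2,4,1,3) (2,4,2,3) — 13.
Launch=week 4: (1,2,1,3) (1,2,1,4) (1,2,3,4) (1,3,1,2) (1,3,1,4) (1,3,2,4) (1,4,1,2) (1,4,1,3) (1,4,2,3) (2,3,1,4) (2,3,2,4) (2,4,1,3) (2,4,2,3) — 13.
Summing: 13 + 13 + 13 + 13 = 52.

52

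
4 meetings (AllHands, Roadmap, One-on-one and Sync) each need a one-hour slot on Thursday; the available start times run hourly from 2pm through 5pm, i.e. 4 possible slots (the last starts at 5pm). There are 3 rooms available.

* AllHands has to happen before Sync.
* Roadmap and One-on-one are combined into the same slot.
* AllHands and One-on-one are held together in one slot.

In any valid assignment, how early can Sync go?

Precedence pushes Sync to at least 3pm.
Sync at 3pm is achievable: Roadmap in 2pm; One-on-one in 2pm; AllHands in 2pm; Sync in 3pm.

3pm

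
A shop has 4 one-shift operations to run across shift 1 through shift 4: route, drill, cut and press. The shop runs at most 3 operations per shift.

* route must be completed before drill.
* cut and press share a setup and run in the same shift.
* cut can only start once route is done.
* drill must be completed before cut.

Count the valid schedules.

Enumerating: cut -> shift 3, drill -> shift 2, press -> shift 3, route -> shift 1 | drill -> shift 2; route -> shift 1; press -> shift 4; cut -> shift 4 | press=shift 4; drill=shift 3; cut=shift 4; route=shift 1 | cut -> shift 4, route -> shift 2, drill -> shift 3, press -> shift 4.

4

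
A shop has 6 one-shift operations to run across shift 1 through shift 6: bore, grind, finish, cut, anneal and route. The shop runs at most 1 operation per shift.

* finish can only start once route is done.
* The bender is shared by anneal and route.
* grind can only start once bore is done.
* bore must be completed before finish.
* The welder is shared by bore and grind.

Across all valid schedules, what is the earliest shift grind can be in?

shift 2

Precedence pushes grind to at least shift 2.
grind at shift 2 is achievable: bore in shift 1, anneal in shift 6, finish in shift 4, route in shift 3, grind in shift 2, cut in shift 5.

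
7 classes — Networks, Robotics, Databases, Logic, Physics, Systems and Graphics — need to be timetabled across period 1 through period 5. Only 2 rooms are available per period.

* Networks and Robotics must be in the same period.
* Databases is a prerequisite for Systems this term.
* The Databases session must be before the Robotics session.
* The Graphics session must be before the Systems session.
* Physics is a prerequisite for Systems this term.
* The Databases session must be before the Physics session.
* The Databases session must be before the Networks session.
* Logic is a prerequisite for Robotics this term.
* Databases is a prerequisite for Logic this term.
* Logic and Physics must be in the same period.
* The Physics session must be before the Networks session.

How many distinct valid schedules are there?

17

Splitting on Networks: it can be period 3 (3), period 4 (7), period 5 (7). Listing each branch's schedules as (Robotics, Databases, Logic, Physics, Systems, Graphics) by period number:
Networks=period 3: (3,1,2,2,4,1) (3,1,2,2,5,1) (3,1,2,2,5,4) — 3.
Networks=period 4: (4,1,2,2,3,1) (4,1,2,2,5,1) (4,1,2,2,5,3) (4,1,3,3,5,1) (4,1,3,3,5,2) (4,2,3,3,5,1) (4,2,3,3,5,2) — 7.
Networks=period 5: (5,1,2,2,3,1) (5,1,2,2,4,1) (5,1,2,2,4,3) (5,1,3,3,4,1) (5,1,3,3,4,2) (5,2,3,3,4,1) (5,2,3,3,4,2) — 7.
Summing: 3 + 7 + 7 = 17.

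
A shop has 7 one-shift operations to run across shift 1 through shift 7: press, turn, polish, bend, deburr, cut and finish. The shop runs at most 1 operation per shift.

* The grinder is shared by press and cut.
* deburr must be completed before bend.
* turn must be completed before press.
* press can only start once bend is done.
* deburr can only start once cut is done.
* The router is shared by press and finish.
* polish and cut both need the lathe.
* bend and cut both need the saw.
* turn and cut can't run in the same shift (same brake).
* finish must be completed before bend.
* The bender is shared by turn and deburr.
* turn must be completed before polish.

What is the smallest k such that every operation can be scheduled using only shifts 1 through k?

The precedence chain requires at least 4 distinct shifts.
With at most 1 per shift and 7 operations, at least 7 shifts are needed.
7 works (last occupied shift: shift 7): for example bend -> shift 4; press -> shift 6; turn -> shift 5; cut -> shift 1; finish -> shift 3; deburr -> shift 2; polish -> shift 7.

7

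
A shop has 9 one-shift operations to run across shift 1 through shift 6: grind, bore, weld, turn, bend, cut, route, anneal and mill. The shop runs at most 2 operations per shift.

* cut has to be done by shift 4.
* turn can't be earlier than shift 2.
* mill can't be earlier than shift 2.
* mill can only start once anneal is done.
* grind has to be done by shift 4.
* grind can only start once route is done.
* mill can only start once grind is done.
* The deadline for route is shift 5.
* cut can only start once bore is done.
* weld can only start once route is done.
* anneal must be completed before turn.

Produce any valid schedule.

grind=shift 2, turn=shift 4, bend=shift 5, cut=shift 2, route=shift 1, bore=shift 1, weld=shift 3, anneal=shift 3, mill=shift 4

Checking: route(shift 1) before grind(shift 2); bore(shift 1) before cut(shift 2); route(shift 1) before weld(shift 3); anneal(shift 3) before mill(shift 4); anneal(shift 3) before turn(shift 4); grind(shift 2) before mill(shift 4); grind=shift 2 in [shift 1,shift 4]; cut=shift 2 in [shift 1,shift 4]; route=shift 1 in [shift 1,shift 5]; mill=shift 4 in [shift 2,shift 6]; turn=shift 4 in [shift 2,shift 6]; max 2 per shift (cap 2).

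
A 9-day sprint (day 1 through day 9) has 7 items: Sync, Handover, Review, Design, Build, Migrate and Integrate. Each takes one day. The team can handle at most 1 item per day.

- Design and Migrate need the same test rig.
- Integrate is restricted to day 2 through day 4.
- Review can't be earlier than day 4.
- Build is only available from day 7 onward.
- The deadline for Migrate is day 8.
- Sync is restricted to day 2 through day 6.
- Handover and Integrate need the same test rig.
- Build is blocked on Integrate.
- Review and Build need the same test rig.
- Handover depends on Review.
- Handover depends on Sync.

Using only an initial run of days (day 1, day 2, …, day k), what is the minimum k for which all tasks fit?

7 days

The precedence chain requires at least 2 distinct days.
With at most 1 per day and 7 tasks, at least 7 days are needed.
Build can't be placed before day 7, so the schedule must run through at least day 7.
7 works (last occupied day: day 7): for example Integrate in day 2; Sync in day 3; Migrate in day 6; Review in day 4; Design in day 1; Build in day 7; Handover in day 5.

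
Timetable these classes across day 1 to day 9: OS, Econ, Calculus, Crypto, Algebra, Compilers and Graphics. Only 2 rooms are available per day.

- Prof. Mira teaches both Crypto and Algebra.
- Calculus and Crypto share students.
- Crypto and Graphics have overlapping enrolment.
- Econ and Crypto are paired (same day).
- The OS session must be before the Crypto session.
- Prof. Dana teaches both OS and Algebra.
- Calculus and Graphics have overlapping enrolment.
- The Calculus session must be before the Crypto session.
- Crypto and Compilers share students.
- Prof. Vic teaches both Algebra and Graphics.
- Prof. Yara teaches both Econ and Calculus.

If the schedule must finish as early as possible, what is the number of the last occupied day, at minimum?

The precedence chain requires at least 2 distinct days.
With at most 2 per day and 7 classes, at least 4 days are needed.
4 works (last occupied day: day 4): for example Graphics in day 4; Algebra in day 3; Compilers in day 3; OS in day 1; Econ in day 2; Crypto in day 2; Calculus in day 1.

4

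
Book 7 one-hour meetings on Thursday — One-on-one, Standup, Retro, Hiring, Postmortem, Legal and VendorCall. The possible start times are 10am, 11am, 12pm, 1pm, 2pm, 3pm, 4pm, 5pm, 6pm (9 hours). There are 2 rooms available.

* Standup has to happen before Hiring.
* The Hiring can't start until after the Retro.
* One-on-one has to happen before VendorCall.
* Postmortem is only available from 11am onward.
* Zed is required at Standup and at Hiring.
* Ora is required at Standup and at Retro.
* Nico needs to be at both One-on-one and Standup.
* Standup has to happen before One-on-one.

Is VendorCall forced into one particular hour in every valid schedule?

VendorCall can be 12pm (e.g. Hiring in 1pm, Postmortem in 11am, Legal in 10am, One-on-one in 11am, VendorCall in 12pm, Retro in 12pm, Standup in 10am) or 1pm (e.g. Standup in 10am; Hiring in 1pm; Retro in 12pm; VendorCall in 1pm; Legal in 10am; One-on-one in 11am; Postmortem in 11am).

No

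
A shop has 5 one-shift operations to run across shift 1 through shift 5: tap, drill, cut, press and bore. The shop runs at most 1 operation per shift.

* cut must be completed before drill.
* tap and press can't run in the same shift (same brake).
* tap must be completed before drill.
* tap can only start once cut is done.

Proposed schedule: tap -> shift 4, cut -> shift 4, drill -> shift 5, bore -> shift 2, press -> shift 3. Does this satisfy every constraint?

No — it violates: The shop runs at most 1 operation per shift

cut must be completed before drill — holds.
The shop runs at most 1 operation per shift — violated.
tap and press can't run in the same shift (same brake) — holds.
tap can only start once cut is done — violated.
tap must be completed before drill — holds.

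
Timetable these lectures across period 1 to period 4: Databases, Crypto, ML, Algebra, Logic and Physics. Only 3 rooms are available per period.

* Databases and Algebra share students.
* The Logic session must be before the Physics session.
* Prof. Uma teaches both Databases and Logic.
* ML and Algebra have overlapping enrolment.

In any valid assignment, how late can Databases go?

period 4

Databases at period 4 is achievable: Physics -> period 2, ML -> period 1, Logic -> period 1, Crypto -> period 1, Databases -> period 4, Algebra -> period 2.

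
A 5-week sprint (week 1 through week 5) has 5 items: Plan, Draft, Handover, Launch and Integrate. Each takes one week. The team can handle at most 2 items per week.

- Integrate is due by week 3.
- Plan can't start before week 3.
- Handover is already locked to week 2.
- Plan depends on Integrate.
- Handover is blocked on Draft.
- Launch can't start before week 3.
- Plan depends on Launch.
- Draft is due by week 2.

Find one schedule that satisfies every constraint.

Plan -> week 4, Launch -> week 3, Handover -> week 2, Integrate -> week 1, Draft -> week 1

Checking: Launch(week 3) before Plan(week 4); Draft(week 1) before Handover(week 2); Integrate(week 1) before Plan(week 4); Handover=week 2 in [week 2,week 2]; Integrate=week 1 in [week 1,week 3]; Launch=week 3 in [week 3,week 5]; Plan=week 4 in [week 3,week 5]; Draft=week 1 in [week 1,week 2]; max 2 per week (cap 2).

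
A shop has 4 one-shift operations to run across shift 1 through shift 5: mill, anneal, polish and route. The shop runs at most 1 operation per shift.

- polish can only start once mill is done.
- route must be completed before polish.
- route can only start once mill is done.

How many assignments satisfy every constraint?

20

Splitting on mill: it can be shift 1 (12), shift 2 (6), shift 3 (2). Listing each branch's schedules as (anneal, polish, route) by shift number:
mill=shift 1: (2,4,3) (2,5,3) (2,5,4) (3,4,2) (3,5,2) (3,5,4) (4,3,2) (4,5,2) (4,5,3) (5,3,2) (5,4,2) (5,4,3) — 12.
mill=shift 2: (1,4,3) (1,5,3) (1,5,4) (3,5,4) (4,5,3) (5,4,3) — 6.
mill=shift 3: (1,5,4) (2,5,4) — 2.
Summing: 12 + 6 + 2 = 20.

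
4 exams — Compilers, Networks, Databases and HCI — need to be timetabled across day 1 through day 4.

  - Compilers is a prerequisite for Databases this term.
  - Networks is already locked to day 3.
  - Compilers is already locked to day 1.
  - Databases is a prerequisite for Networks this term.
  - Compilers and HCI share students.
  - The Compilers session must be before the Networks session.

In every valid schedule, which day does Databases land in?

day 2

Compilers is fixed at day 1 and must come before Databases, so Databases is at least day 2.
Networks is fixed at day 3 and must come after Databases, so Databases is at most day 2.
So Databases must be day 2.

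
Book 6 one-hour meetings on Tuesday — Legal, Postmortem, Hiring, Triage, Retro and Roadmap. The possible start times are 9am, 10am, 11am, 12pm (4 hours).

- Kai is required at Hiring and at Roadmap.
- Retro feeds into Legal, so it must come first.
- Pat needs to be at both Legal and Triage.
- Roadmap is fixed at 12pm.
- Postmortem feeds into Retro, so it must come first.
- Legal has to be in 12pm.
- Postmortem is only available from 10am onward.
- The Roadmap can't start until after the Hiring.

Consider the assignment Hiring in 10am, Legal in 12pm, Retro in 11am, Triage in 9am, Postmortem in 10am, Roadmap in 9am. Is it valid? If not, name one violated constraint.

No. Roadmap is fixed at 12pm is not satisfied.

The Roadmap can't start until after the Hiring — violated.
Kai is required at Hiring and at Roadmap — holds.
Roadmap is fixed at 12pm — violated.
Postmortem is only available from 10am onward — holds.
Legal has to be in 12pm — holds.
Postmortem feeds into Retro, so it must come first — holds.
Pat needs to be at both Legal and Triage — holds.
Retro feeds into Legal, so it must come first — holds.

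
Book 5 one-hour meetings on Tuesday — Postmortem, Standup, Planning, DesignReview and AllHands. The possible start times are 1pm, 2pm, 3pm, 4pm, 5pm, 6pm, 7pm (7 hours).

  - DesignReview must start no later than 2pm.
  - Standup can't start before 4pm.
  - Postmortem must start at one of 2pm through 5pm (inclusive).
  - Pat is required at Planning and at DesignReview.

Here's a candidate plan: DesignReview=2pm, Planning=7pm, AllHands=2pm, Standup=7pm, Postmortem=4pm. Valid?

Postmortem must start at one of 2pm through 5pm (inclusive) — holds.
DesignReview must start no later than 2pm — holds.
Pat is required at Planning and at DesignReview — holds.
Standup can't start before 4pm — holds.

Valid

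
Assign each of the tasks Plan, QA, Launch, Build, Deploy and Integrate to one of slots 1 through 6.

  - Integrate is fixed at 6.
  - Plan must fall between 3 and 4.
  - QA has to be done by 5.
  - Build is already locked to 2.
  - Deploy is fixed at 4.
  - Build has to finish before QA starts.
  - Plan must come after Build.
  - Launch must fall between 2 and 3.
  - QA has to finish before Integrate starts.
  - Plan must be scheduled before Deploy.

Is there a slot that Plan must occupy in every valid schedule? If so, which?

3

Build is fixed at 2 and must come before Plan, so Plan is at least 3.
Deploy is fixed at 4 and must come after Plan, so Plan is at most 3.
So Plan must be 3.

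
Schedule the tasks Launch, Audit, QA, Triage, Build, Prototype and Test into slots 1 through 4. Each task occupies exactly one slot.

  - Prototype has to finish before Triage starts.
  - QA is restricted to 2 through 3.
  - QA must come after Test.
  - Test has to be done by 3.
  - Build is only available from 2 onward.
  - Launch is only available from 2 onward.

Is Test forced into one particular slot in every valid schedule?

Test can be 1 (e.g. Triage in 2, Build in 2, Prototype in 1, Audit in 1, Launch in 2, QA in 2, Test in 1) or 2 (e.g. QA=3, Launch=2, Audit=1, Triage=2, Test=2, Build=2, Prototype=1).

No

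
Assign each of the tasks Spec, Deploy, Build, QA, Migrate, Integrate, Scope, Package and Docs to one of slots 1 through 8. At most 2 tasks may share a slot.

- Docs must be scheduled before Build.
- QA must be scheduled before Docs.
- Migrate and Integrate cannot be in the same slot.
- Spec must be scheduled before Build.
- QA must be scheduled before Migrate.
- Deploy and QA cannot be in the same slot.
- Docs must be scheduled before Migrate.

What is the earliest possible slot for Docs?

2

Precedence pushes Docs to at least 2; downstream work caps Docs at 7.
Docs at 2 is achievable: Spec=1, Docs=2, Scope=4, Deploy=2, QA=1, Build=3, Package=5, Integrate=4, Migrate=3.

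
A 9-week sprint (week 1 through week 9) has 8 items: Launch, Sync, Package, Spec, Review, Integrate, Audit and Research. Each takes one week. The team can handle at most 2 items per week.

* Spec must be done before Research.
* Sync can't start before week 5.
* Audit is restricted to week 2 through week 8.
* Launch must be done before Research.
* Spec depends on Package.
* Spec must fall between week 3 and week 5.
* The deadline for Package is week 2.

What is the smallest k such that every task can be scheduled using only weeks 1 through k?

5

The precedence chain requires at least 3 distinct weeks.
With at most 2 per week and 8 tasks, at least 4 weeks are needed.
Sync can't be placed before week 5, so the schedule must run through at least week 5.
5 works (last occupied week: week 5): for example Spec -> week 3; Launch -> week 1; Sync -> week 5; Research -> week 4; Review -> week 2; Audit -> week 2; Integrate -> week 3; Package -> week 1.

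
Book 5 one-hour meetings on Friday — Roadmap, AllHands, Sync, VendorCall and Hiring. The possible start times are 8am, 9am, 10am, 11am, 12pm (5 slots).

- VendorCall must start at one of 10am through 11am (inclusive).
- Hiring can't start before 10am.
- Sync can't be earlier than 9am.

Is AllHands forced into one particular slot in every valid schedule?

No

AllHands can be 8am (e.g. VendorCall=10am; Hiring=10am; Roadmap=8am; Sync=9am; AllHands=8am) or 9am (e.g. VendorCall -> 10am, Sync -> 9am, Hiring -> 10am, AllHands -> 9am, Roadmap -> 8am).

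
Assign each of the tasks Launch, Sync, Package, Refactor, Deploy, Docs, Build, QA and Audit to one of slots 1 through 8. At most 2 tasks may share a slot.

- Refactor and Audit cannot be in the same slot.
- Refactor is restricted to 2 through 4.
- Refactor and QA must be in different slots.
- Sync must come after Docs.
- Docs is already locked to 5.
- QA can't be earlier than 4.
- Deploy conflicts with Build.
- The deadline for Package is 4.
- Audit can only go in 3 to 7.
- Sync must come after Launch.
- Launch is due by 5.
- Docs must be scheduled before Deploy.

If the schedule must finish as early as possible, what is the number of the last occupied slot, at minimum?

slot 6

The precedence chain requires at least 2 distinct slots.
With at most 2 per slot and 9 tasks, at least 5 slots are needed.
Propagating the time windows through the other constraints, Sync can't land before 6, so the schedule must run through at least slot 6.
6 works (last occupied slot: 6): for example Sync in 6, Build in 2, Docs in 5, Refactor in 2, QA in 4, Audit in 3, Launch in 1, Deploy in 6, Package in 1.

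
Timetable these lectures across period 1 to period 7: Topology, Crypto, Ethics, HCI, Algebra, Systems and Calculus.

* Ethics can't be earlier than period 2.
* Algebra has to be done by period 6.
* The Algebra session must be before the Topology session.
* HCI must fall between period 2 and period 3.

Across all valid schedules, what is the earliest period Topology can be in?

period 2

Precedence pushes Topology to at least period 2.
Topology at period 2 is achievable: Ethics in period 2, Algebra in period 1, Calculus in period 1, Crypto in period 1, HCI in period 2, Systems in period 1, Topology in period 2.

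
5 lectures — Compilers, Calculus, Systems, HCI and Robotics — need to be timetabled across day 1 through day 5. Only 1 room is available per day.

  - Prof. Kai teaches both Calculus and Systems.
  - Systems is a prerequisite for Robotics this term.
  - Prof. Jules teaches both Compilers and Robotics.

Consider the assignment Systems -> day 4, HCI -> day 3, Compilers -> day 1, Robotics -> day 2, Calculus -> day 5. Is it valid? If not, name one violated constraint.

Only 1 room is available per day — holds.
Prof. Kai teaches both Calculus and Systems — holds.
Systems is a prerequisite for Robotics this term — violated.
Prof. Jules teaches both Compilers and Robotics — holds.

No. Systems is a prerequisite for Robotics this term is not satisfied.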